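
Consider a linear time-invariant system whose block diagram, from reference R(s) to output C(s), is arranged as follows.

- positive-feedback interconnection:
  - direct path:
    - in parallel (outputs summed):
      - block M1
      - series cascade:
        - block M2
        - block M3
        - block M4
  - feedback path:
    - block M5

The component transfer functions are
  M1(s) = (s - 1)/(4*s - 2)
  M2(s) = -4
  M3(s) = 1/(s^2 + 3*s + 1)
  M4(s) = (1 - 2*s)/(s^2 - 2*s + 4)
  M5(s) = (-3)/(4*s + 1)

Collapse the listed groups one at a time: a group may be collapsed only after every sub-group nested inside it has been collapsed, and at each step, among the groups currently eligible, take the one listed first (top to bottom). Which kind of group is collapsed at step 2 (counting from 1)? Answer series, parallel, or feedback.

1. cascade M2, M3, M4
2. parallel reduction of M1, (M2*M3*M4)
3. collapse the loop ((M1+(M2*M3*M4)) forward, M5 return)
The group at step 2 is a parallel group.

Therefore the answer is parallel.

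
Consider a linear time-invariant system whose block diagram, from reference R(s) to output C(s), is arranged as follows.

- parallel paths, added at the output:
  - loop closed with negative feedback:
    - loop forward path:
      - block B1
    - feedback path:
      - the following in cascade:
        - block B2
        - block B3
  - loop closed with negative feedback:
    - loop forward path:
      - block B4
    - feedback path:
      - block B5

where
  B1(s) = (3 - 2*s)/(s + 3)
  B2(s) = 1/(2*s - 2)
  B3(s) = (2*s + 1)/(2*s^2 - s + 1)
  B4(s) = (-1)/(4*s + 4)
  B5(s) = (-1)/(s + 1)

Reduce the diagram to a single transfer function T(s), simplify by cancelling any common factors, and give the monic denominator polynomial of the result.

Step 1. cascade B2, B3; result (2*s + 1)/(4*s^3 - 6*s^2 + 4*s - 2)
Step 2. apply the feedback formula to B1, (B2*B3); result (-8*s^4 + 24*s^3 - 26*s^2 + 16*s - 6)/(4*s^4 + 6*s^3 - 18*s^2 + 14*s - 3)
Step 3. close the feedback loop around B4, B5; result (-s - 1)/(4*s^2 + 8*s + 5)
Step 4. sum the parallel branches [B1/(1+B1*(B2*B3))], [B4/(1+B4*B5)]; result (-32*s^6 + 28*s^5 + 38*s^4 - 12*s^3 - 22*s^2 + 21*s - 27)/(16*s^6 + 56*s^5 - 4*s^4 - 58*s^3 + 10*s^2 + 46*s - 15)
No further cancellation is possible in the step-4 result, so that is T(s). Its denominator becomes monic after dividing by the leading coefficient 16.

Answer: s^6 + 7*s^5/2 - s^4/4 - 29*s^3/8 + 5*s^2/8 + 23*s/8 - 15/16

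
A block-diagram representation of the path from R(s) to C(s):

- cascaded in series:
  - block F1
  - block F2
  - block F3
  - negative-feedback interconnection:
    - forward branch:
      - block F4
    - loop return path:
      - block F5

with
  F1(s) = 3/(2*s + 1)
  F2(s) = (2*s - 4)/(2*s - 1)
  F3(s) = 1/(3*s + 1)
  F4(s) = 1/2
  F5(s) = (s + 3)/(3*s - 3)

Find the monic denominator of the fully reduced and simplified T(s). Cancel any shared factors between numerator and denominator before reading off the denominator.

Reducing step by step:

Step 1. close the feedback loop around F4, F5 -> (3*s - 3)/(7*s - 3)
Step 2. series reduction of F1, F2, F3, [F4/(1+F4*F5)] -> (18*s^2 - 54*s + 36)/(84*s^4 - 8*s^3 - 33*s^2 + 2*s + 3)
That last expression is T(s), already simplified. Scaling its denominator by 1/84 (the reciprocal of the leading coefficient) yields the monic denominator.

Answer: s^4 - 2*s^3/21 - 11*s^2/28 + s/42 + 1/28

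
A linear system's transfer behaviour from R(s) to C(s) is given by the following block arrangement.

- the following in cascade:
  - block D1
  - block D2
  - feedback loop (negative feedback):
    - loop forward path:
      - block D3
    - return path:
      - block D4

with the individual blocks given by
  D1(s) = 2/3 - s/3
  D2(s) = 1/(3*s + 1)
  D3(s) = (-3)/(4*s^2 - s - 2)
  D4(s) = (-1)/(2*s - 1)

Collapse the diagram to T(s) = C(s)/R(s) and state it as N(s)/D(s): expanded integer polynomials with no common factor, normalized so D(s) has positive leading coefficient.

The answer is (2*s^2 - 5*s + 2)/(24*s^4 - 10*s^3 - 15*s^2 + 12*s + 5).

Reasoning:
(1) collapse the loop (D3 forward, D4 return); result (3 - 6*s)/(8*s^3 - 6*s^2 - 3*s + 5)
(2) combine D1, D2, [D3/(1+D3*D4)] in series; the result is T(s) itself (integer coefficients, no common factor, positive leading denominator coefficient)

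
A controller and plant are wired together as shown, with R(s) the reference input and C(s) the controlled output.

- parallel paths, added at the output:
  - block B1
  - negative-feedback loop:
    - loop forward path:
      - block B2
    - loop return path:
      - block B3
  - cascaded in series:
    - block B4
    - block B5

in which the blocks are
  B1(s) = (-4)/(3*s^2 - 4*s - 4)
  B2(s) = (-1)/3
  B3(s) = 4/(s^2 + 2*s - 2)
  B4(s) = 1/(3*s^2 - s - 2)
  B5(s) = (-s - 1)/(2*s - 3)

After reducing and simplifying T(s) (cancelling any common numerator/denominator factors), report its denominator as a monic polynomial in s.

Reducing step by step:

Step 1 - apply the feedback formula to B2, B3 gives (-s^2 - 2*s + 2)/(3*s^2 + 6*s - 10)
Step 2 - reduce the series chain B4, B5 gives (-s - 1)/(6*s^3 - 11*s^2 - s + 6)
Step 3 - reduce the parallel group B1, [B2/(1+B2*B3)], (B4*B5) gives (-6*s^6 + 11*s^5 + 10*s^4 - 87*s^3 + 224*s^2 - 230*s + 76)/(18*s^6 - 33*s^5 - 135*s^4 + 380*s^3 - 198*s^2 - 152*s + 120)
The result of step 3 is T(s) in lowest terms. Its denominator has leading coefficient 18; dividing the denominator through by 18 makes it monic.

Answer: s^6 - 11*s^5/6 - 15*s^4/2 + 190*s^3/9 - 11*s^2 - 76*s/9 + 20/3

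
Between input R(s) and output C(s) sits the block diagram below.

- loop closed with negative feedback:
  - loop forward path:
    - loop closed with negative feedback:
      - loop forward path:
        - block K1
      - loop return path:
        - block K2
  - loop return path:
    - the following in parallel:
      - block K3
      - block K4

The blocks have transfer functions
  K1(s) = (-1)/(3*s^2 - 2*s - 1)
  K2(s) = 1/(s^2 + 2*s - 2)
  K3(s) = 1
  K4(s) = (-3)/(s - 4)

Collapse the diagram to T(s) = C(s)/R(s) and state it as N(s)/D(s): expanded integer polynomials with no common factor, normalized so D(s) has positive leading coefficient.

Answer: (-s^3 + 2*s^2 + 10*s - 8)/(3*s^5 - 8*s^4 - 28*s^3 + 51*s^2 + 9*s - 18)

Working:
Step 1. reduce the feedback loop with forward K1 and return K2 gives (-s^2 - 2*s + 2)/(3*s^4 + 4*s^3 - 11*s^2 + 2*s + 1)
Step 2. parallel reduction of K3, K4 gives (s - 7)/(s - 4)
Step 3. reduce the feedback loop with forward [K1/(1+K1*K2)] and return (K3+K4), giving the overall T(s)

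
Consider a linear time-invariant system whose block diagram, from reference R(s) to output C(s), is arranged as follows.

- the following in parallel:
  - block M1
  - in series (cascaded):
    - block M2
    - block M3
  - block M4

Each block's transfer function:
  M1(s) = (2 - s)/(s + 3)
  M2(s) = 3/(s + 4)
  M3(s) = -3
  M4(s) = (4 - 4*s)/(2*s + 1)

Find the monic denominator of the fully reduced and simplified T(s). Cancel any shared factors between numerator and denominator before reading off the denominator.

1. combine M2, M3 in series; result (-9)/(s + 4)
2. parallel reduction of M1, (M2*M3), M4; result (-6*s^3 - 47*s^2 - 69*s + 29)/(2*s^3 + 15*s^2 + 31*s + 12)
That last expression is T(s), already simplified. Scaling its denominator by 1/2 (the reciprocal of the leading coefficient) yields the monic denominator.

Answer: s^3 + 15*s^2/2 + 31*s/2 + 6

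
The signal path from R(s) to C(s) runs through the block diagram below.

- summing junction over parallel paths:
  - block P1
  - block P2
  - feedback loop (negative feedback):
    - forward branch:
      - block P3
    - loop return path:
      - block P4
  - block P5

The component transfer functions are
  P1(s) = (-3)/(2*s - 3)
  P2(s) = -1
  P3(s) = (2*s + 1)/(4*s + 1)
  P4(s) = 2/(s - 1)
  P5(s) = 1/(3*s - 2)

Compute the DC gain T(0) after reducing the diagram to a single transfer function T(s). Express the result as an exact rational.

The answer is -3/2.

Reasoning:
1. collapse the loop (P3 forward, P4 return) gives (2*s^2 - s - 1)/(4*s^2 + s + 1)
2. add P1, P2, [P3/(1+P3*P4)], P5 (parallel) gives (-12*s^4 - 14*s^3 + 7*s^2 + 10*s - 9)/(24*s^4 - 46*s^3 + 17*s^2 - 7*s + 6)
DC gain: substitute s = 0 into T(s) from step 2: T(0) = -9/6 = -3/2.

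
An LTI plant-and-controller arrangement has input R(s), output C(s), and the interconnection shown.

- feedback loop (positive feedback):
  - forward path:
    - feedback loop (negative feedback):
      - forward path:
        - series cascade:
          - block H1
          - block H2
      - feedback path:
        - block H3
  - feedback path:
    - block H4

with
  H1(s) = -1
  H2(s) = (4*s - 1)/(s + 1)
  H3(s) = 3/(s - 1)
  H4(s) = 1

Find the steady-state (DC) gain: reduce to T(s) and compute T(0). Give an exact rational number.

[1] multiply H1, H2 (series): (1 - 4*s)/(s + 1)
[2] reduce the feedback loop with forward (H1*H2) and return H3: (-4*s^2 + 5*s - 1)/(s^2 - 12*s + 2)
[3] feedback reduction of [(H1*H2)/(1+(H1*H2)*H3)], H4: (-4*s^2 + 5*s - 1)/(5*s^2 - 17*s + 3)
That last expression is T(s); at s = 0 only the constant terms survive, so T(0) = -1/3.

Hence the answer: -1/3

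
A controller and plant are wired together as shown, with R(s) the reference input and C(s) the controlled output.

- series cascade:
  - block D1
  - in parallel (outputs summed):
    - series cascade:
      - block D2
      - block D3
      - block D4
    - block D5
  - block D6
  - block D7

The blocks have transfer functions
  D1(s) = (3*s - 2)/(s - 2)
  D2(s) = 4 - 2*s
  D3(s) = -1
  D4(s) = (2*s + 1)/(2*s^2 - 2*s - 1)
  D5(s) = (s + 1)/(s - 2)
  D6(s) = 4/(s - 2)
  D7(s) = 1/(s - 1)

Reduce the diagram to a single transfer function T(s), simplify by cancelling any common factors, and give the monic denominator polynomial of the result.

Answer: s^6 - 8*s^5 + 49*s^4/2 - 69*s^3/2 + 19*s^2 + 2*s - 4

Working:
(1) combine D2, D3, D4 in series -> (4*s^2 - 6*s - 4)/(2*s^2 - 2*s - 1)
(2) parallel reduction of (D2*D3*D4), D5 -> (6*s^3 - 14*s^2 + 5*s + 7)/(2*s^3 - 6*s^2 + 3*s + 2)
(3) combine D1, ((D2*D3*D4)+D5), D6, D7 in series -> (72*s^4 - 216*s^3 + 172*s^2 + 44*s - 56)/(2*s^6 - 16*s^5 + 49*s^4 - 69*s^3 + 38*s^2 + 4*s - 8)
T(s) is the step-3 result (common factors already cancelled). Leading coefficient of the denominator: 2. Divide through by 2 for the monic polynomial.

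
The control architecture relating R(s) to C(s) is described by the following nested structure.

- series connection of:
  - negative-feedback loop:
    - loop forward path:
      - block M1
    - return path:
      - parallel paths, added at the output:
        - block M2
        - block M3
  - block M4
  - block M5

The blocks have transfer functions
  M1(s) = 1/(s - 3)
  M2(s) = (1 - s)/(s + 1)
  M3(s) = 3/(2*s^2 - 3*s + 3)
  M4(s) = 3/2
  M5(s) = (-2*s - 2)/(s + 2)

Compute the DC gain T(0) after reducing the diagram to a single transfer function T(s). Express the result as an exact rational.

1. combine M2, M3 in parallel gives (-2*s^3 + 5*s^2 - 3*s + 6)/(2*s^3 - s^2 + 3)
2. collapse the loop (M1 forward, (M2+M3) return) gives (2*s^3 - s^2 + 3)/(2*s^4 - 9*s^3 + 8*s^2 - 3)
3. cascade [M1/(1+M1*(M2+M3))], M4, M5 gives (-6*s^4 - 3*s^3 + 3*s^2 - 9*s - 9)/(2*s^5 - 5*s^4 - 10*s^3 + 16*s^2 - 3*s - 6)
The step-3 result is T(s). Setting s = 0: T(0) = -9/(-6) = 3/2.

Final answer: 3/2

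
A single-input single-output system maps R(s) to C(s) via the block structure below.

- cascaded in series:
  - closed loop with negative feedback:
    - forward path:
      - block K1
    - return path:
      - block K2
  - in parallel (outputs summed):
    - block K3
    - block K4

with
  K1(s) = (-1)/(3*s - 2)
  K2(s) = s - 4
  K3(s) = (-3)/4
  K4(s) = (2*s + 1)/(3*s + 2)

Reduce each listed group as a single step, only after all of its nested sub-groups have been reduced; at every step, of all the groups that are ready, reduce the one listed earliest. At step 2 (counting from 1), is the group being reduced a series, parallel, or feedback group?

Step 1 - close the feedback loop around K1, K2
Step 2 - reduce the parallel group K3, K4
Step 3 - series reduction of [K1/(1+K1*K2)], (K3+K4)
At step 2 the group reduced is parallel.

Hence the answer: parallel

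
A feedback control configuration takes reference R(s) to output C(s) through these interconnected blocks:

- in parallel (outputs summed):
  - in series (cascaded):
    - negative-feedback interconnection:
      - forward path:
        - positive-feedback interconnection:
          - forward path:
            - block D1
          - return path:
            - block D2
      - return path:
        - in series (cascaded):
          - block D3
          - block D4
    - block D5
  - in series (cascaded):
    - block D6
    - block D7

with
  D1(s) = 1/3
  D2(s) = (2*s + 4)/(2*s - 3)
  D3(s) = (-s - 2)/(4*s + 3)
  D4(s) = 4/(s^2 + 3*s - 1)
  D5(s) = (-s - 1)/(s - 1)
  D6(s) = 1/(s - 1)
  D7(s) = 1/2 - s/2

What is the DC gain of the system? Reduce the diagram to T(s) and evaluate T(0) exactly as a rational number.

1. feedback reduction of D1, D2; result (2*s - 3)/(4*s - 13)
2. multiply D3, D4 (series); result (-4*s - 8)/(4*s^3 + 15*s^2 + 5*s - 3)
3. close the feedback loop around [D1/(1-D1*D2)], (D3*D4); result (8*s^4 + 18*s^3 - 35*s^2 - 21*s + 9)/(16*s^4 + 8*s^3 - 183*s^2 - 81*s + 63)
4. cascade [[D1/(1-D1*D2)]/(1+[D1/(1-D1*D2)]*(D3*D4))], D5; result (-8*s^5 - 26*s^4 + 17*s^3 + 56*s^2 + 12*s - 9)/(16*s^5 - 8*s^4 - 191*s^3 + 102*s^2 + 144*s - 63)
5. reduce the series chain D6, D7; result (-1)/2
6. add ([[D1/(1-D1*D2)]/(1+[D1/(1-D1*D2)]*(D3*D4))]*D5), (D6*D7) (parallel); result (-32*s^5 - 44*s^4 + 225*s^3 + 10*s^2 - 120*s + 45)/(32*s^5 - 16*s^4 - 382*s^3 + 204*s^2 + 288*s - 126)
DC gain: substitute s = 0 into T(s) from step 6: T(0) = 45/(-126) = -5/14.

Final answer: -5/14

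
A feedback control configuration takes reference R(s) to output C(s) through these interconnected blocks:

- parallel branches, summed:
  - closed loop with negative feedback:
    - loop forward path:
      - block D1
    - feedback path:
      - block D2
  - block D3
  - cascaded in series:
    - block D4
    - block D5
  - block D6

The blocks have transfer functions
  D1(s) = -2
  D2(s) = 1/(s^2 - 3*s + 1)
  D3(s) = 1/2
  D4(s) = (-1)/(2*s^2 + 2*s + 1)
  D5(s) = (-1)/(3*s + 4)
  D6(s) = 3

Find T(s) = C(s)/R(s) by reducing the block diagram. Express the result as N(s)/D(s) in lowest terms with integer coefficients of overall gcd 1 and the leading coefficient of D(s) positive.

1. collapse the loop (D1 forward, D2 return); result (-2*s^2 + 6*s - 2)/(s^2 - 3*s - 1)
2. series reduction of D4, D5; result 1/(6*s^3 + 14*s^2 + 11*s + 4)
3. sum the parallel branches [D1/(1+D1*D2)], D3, (D4*D5), D6; the result is T(s) itself (integer coefficients, no common factor, positive leading denominator coefficient)

Therefore the answer is (18*s^5 - 12*s^4 - 159*s^3 - 239*s^2 - 163*s - 46)/(12*s^5 - 8*s^4 - 74*s^3 - 86*s^2 - 46*s - 8).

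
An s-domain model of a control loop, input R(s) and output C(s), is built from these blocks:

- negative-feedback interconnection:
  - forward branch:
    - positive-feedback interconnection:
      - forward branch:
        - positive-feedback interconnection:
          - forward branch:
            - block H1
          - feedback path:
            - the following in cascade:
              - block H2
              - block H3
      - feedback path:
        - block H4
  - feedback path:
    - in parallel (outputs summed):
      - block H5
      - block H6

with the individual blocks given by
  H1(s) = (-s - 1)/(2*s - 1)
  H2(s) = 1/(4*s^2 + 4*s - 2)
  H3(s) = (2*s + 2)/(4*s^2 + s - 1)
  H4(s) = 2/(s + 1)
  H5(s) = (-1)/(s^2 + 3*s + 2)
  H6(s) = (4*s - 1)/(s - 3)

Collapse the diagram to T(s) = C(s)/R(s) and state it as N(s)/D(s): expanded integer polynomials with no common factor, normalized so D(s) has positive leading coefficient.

[1] series reduction of H2, H3; result (s + 1)/(8*s^4 + 10*s^3 - 4*s^2 - 3*s + 1)
[2] collapse the loop (H1 forward, (H2*H3) return); result (-8*s^5 - 18*s^4 - 6*s^3 + 7*s^2 + 2*s - 1)/(16*s^5 + 12*s^4 - 18*s^3 - s^2 + 7*s)
[3] close the feedback loop around [H1/(1-H1*(H2*H3))], H4; result (-8*s^5 - 18*s^4 - 6*s^3 + 7*s^2 + 2*s - 1)/(16*s^5 + 28*s^4 + 2*s^3 - 9*s^2 + s + 2)
[4] reduce the parallel group H5, H6; result (4*s^3 + 11*s^2 + 4*s + 1)/(s^3 - 7*s - 6)
[5] collapse the loop ([[H1/(1-H1*(H2*H3))]/(1-[H1/(1-H1*(H2*H3))]*H4)] forward, (H5+H6) return) - this is the overall T(s), already in the required normalized form

Answer: (8*s^6 + 2*s^5 - 62*s^4 - 59*s^3 + 28*s^2 + 17*s - 6)/(16*s^6 + 100*s^5 + 148*s^4 + 23*s^3 - 56*s^2 - 4*s + 13)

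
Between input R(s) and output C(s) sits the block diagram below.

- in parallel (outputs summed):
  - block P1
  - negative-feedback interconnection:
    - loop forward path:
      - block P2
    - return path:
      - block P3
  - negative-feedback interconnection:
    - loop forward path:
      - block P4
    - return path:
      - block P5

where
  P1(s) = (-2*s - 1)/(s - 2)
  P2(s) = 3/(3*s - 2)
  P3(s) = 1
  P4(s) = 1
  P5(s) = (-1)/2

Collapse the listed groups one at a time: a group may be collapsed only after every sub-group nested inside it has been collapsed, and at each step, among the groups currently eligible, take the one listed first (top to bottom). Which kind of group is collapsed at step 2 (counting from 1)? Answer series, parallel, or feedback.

Reducing step by step:

Step 1: collapse the loop (P2 forward, P3 return)
Step 2: collapse the loop (P4 forward, P5 return)
Step 3: sum the parallel branches P1, [P2/(1+P2*P3)], [P4/(1+P4*P5)]
At step 2 the group reduced is feedback.

Answer: feedback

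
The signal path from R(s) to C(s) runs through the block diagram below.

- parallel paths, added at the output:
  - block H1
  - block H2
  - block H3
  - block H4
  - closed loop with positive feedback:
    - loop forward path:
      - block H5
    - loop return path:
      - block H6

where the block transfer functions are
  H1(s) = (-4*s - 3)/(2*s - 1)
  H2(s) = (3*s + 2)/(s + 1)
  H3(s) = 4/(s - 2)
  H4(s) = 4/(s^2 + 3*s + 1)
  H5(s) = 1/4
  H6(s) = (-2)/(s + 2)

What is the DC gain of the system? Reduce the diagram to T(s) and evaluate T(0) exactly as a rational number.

The answer is 36/5.

Reasoning:
Step 1: close the feedback loop around H5, H6 gives (s + 2)/(4*s + 10)
Step 2: combine H1, H2, H3, H4, [H5/(1-H5*H6)] in parallel gives (10*s^6 + 43*s^5 + 96*s^4 + 220*s^3 + 301*s^2 + 234*s + 144)/(8*s^6 + 32*s^5 - 10*s^4 - 140*s^3 - 88*s^2 + 38*s + 20)
DC gain: substitute s = 0 into T(s) from step 2: T(0) = 144/20 = 36/5.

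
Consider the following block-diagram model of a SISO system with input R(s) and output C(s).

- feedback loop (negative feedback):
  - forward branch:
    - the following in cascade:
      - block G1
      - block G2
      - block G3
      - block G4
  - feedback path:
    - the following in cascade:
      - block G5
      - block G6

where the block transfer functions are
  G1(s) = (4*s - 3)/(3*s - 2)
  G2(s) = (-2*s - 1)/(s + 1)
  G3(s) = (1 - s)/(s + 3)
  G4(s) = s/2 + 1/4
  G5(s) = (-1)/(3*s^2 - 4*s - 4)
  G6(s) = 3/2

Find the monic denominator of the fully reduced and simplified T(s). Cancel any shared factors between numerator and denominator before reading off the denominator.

Step 1. combine G1, G2, G3, G4 in series, giving (16*s^4 - 12*s^3 - 12*s^2 + 5*s + 3)/(12*s^3 + 40*s^2 + 4*s - 24)
Step 2. reduce the series chain G5, G6, giving (-3)/(6*s^2 - 8*s - 8)
Step 3. feedback reduction of (G1*G2*G3*G4), (G5*G6), giving (96*s^6 - 200*s^5 - 104*s^4 + 222*s^3 + 74*s^2 - 64*s - 24)/(72*s^5 + 96*s^4 - 356*s^3 - 460*s^2 + 145*s + 183)
The result of step 3 is T(s) in lowest terms. Its denominator has leading coefficient 72; dividing the denominator through by 72 makes it monic.

Answer: s^5 + 4*s^4/3 - 89*s^3/18 - 115*s^2/18 + 145*s/72 + 61/24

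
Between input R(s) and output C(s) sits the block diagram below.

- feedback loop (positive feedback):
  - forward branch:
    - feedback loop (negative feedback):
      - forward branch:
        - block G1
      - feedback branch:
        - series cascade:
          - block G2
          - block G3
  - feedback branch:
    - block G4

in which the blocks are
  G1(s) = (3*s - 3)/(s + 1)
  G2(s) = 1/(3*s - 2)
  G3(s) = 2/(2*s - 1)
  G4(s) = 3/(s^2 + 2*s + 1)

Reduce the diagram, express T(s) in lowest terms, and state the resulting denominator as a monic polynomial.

Step 1. cascade G2, G3 = 2/(6*s^2 - 7*s + 2)
Step 2. apply the feedback formula to G1, (G2*G3) = (18*s^3 - 39*s^2 + 27*s - 6)/(6*s^3 - s^2 + s - 4)
Step 3. feedback reduction of [G1/(1+G1*(G2*G3))], G4 = (18*s^5 - 3*s^4 - 33*s^3 + 9*s^2 + 15*s - 6)/(6*s^5 + 11*s^4 - 49*s^3 + 114*s^2 - 88*s + 14)
That last expression is T(s), already simplified. Scaling its denominator by 1/6 (the reciprocal of the leading coefficient) yields the monic denominator.

Hence the answer: s^5 + 11*s^4/6 - 49*s^3/6 + 19*s^2 - 44*s/3 + 7/3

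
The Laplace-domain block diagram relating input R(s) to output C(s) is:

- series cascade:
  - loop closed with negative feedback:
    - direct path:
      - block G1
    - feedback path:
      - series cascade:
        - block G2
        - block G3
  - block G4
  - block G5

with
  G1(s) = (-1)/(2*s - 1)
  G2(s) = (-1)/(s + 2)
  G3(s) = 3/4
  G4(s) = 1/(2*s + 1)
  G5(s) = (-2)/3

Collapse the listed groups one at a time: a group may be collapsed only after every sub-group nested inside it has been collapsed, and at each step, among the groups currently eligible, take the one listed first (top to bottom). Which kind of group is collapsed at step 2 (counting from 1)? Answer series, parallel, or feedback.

Reducing step by step:

1. cascade G2, G3
2. collapse the loop (G1 forward, (G2*G3) return)
3. combine [G1/(1+G1*(G2*G3))], G4, G5 in series
The group at step 2 is a feedback group.

Answer: feedback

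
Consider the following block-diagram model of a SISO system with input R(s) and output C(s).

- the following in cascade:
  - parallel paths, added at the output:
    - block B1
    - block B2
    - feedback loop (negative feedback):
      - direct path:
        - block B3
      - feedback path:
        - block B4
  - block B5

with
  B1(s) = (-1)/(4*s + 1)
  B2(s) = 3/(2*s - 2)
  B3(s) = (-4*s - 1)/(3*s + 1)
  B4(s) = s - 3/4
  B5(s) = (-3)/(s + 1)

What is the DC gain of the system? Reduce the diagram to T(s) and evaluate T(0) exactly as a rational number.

Step 1. collapse the loop (B3 forward, B4 return) -> (16*s + 4)/(16*s^2 - 20*s - 7)
Step 2. reduce the parallel group B1, B2, [B3/(1+B3*B4)] -> (288*s^3 - 184*s^2 - 226*s - 43)/(128*s^4 - 256*s^3 + 32*s^2 + 82*s + 14)
Step 3. cascade (B1+B2+[B3/(1+B3*B4)]), B5 -> (-864*s^3 + 552*s^2 + 678*s + 129)/(128*s^5 - 128*s^4 - 224*s^3 + 114*s^2 + 96*s + 14)
That last expression is T(s); at s = 0 only the constant terms survive, so T(0) = 129/14.

Final answer: 129/14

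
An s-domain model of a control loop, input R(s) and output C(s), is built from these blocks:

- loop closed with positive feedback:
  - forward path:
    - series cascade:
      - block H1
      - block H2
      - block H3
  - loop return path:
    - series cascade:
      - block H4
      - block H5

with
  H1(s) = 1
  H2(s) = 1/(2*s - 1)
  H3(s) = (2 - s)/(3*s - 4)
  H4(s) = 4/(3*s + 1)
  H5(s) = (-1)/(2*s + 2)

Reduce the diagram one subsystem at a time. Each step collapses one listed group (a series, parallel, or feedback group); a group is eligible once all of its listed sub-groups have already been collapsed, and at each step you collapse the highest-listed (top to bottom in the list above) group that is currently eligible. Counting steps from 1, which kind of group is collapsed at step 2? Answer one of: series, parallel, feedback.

1. series reduction of H1, H2, H3
2. series reduction of H4, H5
3. collapse the loop ((H1*H2*H3) forward, (H4*H5) return)
Step 2 collapses a series group.

Hence the answer: series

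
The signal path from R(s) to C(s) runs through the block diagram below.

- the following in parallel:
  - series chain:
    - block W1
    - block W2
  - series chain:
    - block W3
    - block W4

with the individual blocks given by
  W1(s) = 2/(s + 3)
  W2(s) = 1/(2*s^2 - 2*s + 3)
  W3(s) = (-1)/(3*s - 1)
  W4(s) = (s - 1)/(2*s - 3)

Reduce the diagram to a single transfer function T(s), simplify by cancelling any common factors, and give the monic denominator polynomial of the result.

1. combine W1, W2 in series -> 2/(2*s^3 + 4*s^2 - 3*s + 9)
2. cascade W3, W4 -> (1 - s)/(6*s^2 - 11*s + 3)
3. add (W1*W2), (W3*W4) (parallel) -> (-2*s^4 - 2*s^3 + 19*s^2 - 34*s + 15)/(12*s^5 + 2*s^4 - 56*s^3 + 99*s^2 - 108*s + 27)
The result of step 3 is T(s) in lowest terms. Its denominator has leading coefficient 12; dividing the denominator through by 12 makes it monic.

Final answer: s^5 + s^4/6 - 14*s^3/3 + 33*s^2/4 - 9*s + 9/4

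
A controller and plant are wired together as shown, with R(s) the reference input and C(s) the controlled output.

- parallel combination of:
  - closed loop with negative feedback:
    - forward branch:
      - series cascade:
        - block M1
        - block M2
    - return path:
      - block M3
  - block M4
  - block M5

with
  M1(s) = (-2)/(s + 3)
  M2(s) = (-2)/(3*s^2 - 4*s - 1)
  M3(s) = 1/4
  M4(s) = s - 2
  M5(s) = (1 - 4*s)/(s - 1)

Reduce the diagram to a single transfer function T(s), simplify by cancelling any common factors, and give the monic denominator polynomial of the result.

[1] reduce the series chain M1, M2 -> 4/(3*s^3 + 5*s^2 - 13*s - 3)
[2] apply the feedback formula to (M1*M2), M3 -> 4/(3*s^3 + 5*s^2 - 13*s - 2)
[3] combine [(M1*M2)/(1+(M1*M2)*M3)], M4, M5 in parallel -> (3*s^5 - 16*s^4 - 39*s^3 + 104*s^2 - 21*s - 10)/(3*s^4 + 2*s^3 - 18*s^2 + 11*s + 2)
Step 3 gives the fully reduced T(s), with no common factor left to cancel. The denominator's leading coefficient is 3, so divide each of its coefficients by 3 to get the monic form.

Hence the answer: s^4 + 2*s^3/3 - 6*s^2 + 11*s/3 + 2/3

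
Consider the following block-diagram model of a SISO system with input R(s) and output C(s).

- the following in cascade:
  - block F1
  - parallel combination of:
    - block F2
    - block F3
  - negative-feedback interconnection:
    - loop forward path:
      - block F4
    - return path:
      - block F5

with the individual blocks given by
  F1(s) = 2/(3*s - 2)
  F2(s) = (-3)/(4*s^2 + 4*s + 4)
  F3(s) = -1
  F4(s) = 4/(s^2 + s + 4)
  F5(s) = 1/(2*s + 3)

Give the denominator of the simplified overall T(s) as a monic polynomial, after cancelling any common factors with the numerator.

Step 1. reduce the parallel group F2, F3 -> (-4*s^2 - 4*s - 7)/(4*s^2 + 4*s + 4)
Step 2. close the feedback loop around F4, F5 -> (8*s + 12)/(2*s^3 + 5*s^2 + 11*s + 16)
Step 3. cascade F1, (F2+F3), [F4/(1+F4*F5)] -> (-16*s^3 - 40*s^2 - 52*s - 42)/(6*s^6 + 17*s^5 + 40*s^4 + 60*s^3 + 17*s^2 - 6*s - 32)
That last expression is T(s), already simplified. Scaling its denominator by 1/6 (the reciprocal of the leading coefficient) yields the monic denominator.

Therefore the answer is s^6 + 17*s^5/6 + 20*s^4/3 + 10*s^3 + 17*s^2/6 - s - 16/3.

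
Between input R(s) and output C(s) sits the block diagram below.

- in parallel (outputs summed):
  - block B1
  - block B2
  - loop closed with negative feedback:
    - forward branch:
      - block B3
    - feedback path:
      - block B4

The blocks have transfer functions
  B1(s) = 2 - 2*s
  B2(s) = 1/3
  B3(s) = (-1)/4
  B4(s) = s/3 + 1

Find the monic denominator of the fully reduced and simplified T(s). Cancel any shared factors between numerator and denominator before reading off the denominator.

Answer: s - 9

Working:
Step 1: apply the feedback formula to B3, B4 = 3/(s - 9)
Step 2: parallel reduction of B1, B2, [B3/(1+B3*B4)] = (-6*s^2 + 61*s - 54)/(3*s - 27)
T(s) is the step-2 result (common factors already cancelled). Leading coefficient of the denominator: 3. Divide through by 3 for the monic polynomial.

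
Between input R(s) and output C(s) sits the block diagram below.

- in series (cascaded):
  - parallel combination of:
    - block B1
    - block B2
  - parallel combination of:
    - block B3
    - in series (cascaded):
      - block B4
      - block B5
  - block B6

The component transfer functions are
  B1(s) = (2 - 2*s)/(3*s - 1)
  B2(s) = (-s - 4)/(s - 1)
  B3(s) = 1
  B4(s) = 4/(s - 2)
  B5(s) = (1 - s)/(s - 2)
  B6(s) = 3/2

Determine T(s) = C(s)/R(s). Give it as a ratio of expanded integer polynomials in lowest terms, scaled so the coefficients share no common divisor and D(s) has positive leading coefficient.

The answer is (-15*s^4 + 99*s^3 + 54*s^2 - 216*s + 48)/(6*s^4 - 32*s^3 + 58*s^2 - 40*s + 8).

Reasoning:
Step 1: add B1, B2 (parallel); result (-5*s^2 - 7*s + 2)/(3*s^2 - 4*s + 1)
Step 2: multiply B4, B5 (series); result (4 - 4*s)/(s^2 - 4*s + 4)
Step 3: combine B3, (B4*B5) in parallel; result (s^2 - 8*s + 8)/(s^2 - 4*s + 4)
Step 4: multiply (B1+B2), (B3+(B4*B5)), B6 (series) - this is the overall T(s), already in the required normalized form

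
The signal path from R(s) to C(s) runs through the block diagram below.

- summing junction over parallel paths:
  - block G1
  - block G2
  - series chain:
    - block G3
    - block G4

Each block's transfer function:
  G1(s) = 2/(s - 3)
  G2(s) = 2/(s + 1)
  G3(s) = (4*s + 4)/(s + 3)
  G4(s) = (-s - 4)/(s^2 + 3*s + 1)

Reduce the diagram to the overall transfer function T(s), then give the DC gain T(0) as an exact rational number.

Reducing step by step:

Step 1 - combine G3, G4 in series; result (-4*s^2 - 20*s - 16)/(s^3 + 6*s^2 + 10*s + 3)
Step 2 - reduce the parallel group G1, G2, (G3*G4); result (8*s^3 + 52*s^2 + 64*s + 36)/(s^5 + 4*s^4 - 5*s^3 - 35*s^2 - 36*s - 9)
The step-2 result is T(s). Setting s = 0: T(0) = 36/(-9) = -4.

Answer: -4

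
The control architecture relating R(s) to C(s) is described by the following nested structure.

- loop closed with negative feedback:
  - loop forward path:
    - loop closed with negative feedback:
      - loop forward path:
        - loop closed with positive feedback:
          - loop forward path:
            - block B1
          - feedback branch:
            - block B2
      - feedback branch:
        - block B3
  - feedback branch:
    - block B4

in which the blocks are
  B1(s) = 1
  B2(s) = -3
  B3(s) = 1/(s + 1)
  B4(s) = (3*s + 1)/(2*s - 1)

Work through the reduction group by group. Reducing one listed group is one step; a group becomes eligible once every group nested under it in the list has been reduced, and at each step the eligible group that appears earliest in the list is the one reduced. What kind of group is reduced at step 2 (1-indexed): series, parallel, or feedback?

Step 1. collapse the loop (B1 forward, B2 return)
Step 2. reduce the feedback loop with forward [B1/(1-B1*B2)] and return B3
Step 3. collapse the loop ([[B1/(1-B1*B2)]/(1+[B1/(1-B1*B2)]*B3)] forward, B4 return)
At step 2 the group reduced is feedback.

Hence the answer: feedback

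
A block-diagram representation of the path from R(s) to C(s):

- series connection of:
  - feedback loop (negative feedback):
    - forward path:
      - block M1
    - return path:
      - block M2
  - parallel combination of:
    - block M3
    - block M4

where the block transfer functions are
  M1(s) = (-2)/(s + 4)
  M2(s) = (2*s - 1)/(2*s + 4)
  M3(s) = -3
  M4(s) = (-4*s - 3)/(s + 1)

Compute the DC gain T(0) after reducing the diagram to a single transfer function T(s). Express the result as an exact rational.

(1) collapse the loop (M1 forward, M2 return) gives (-2*s - 4)/(s^2 + 4*s + 9)
(2) add M3, M4 (parallel) gives (-7*s - 6)/(s + 1)
(3) combine [M1/(1+M1*M2)], (M3+M4) in series gives (14*s^2 + 40*s + 24)/(s^3 + 5*s^2 + 13*s + 9)
Step 3 gives the overall T(s). Then T(0) = 24/9 = 8/3.

Therefore the answer is 8/3.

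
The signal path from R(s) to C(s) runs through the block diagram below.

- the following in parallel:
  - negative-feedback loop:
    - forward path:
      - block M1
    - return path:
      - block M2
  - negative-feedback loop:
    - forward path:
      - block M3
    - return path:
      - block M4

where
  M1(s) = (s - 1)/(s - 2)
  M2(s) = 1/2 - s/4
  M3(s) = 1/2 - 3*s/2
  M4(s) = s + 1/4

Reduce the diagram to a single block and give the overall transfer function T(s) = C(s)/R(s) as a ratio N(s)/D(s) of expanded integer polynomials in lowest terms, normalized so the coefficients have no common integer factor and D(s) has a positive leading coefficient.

Reducing step by step:

Step 1. feedback reduction of M1, M2 = (4 - 4*s)/(s^2 - 7*s + 10)
Step 2. close the feedback loop around M3, M4 = (12*s - 4)/(12*s^2 - s - 9)
Step 3. combine [M1/(1+M1*M2)], [M3/(1+M3*M4)] in parallel - this is the overall T(s), already in the required normalized form

Answer: (-36*s^3 - 36*s^2 + 180*s - 76)/(12*s^4 - 85*s^3 + 118*s^2 + 53*s - 90)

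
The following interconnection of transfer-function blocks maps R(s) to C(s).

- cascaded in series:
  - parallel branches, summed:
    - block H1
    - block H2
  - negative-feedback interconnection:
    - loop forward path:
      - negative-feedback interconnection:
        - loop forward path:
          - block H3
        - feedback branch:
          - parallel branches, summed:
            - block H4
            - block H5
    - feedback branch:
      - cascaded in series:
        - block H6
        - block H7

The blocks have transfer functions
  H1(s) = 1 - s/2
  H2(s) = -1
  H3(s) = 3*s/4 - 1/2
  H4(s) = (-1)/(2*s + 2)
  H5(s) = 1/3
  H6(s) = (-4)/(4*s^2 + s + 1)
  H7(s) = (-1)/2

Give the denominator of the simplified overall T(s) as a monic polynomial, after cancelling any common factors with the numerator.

The answer is s^4 + 37*s^3/12 + 163*s^2/24 + 55*s/24 + 1/12.

Reasoning:
[1] reduce the parallel group H1, H2, giving (-s)/2
[2] sum the parallel branches H4, H5, giving (2*s - 1)/(6*s + 6)
[3] feedback reduction of H3, (H4+H5), giving (18*s^2 + 6*s - 12)/(6*s^2 + 17*s + 26)
[4] cascade H6, H7, giving 2/(4*s^2 + s + 1)
[5] collapse the loop ([H3/(1+H3*(H4+H5))] forward, (H6*H7) return), giving (72*s^4 + 42*s^3 - 24*s^2 - 6*s - 12)/(24*s^4 + 74*s^3 + 163*s^2 + 55*s + 2)
[6] cascade (H1+H2), [[H3/(1+H3*(H4+H5))]/(1+[H3/(1+H3*(H4+H5))]*(H6*H7))], giving (-36*s^5 - 21*s^4 + 12*s^3 + 3*s^2 + 6*s)/(24*s^4 + 74*s^3 + 163*s^2 + 55*s + 2)
That last expression is T(s), already simplified. Scaling its denominator by 1/24 (the reciprocal of the leading coefficient) yields the monic denominator.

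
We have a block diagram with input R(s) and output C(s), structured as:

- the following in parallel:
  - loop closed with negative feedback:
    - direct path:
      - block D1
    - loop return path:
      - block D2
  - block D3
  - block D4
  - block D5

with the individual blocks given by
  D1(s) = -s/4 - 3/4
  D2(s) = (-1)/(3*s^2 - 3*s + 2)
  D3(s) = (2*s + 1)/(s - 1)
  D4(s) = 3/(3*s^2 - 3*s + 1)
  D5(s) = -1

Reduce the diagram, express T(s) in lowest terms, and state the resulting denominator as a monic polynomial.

Reducing step by step:

Step 1 - collapse the loop (D1 forward, D2 return) = (-3*s^3 - 6*s^2 + 7*s - 6)/(12*s^2 - 11*s + 11)
Step 2 - add [D1/(1+D1*D2)], D3, D4, D5 (parallel) = (-9*s^6 + 36*s^5 + 48*s^4 - 105*s^3 + 113*s^2 - 42*s - 5)/(36*s^5 - 105*s^4 + 147*s^3 - 122*s^2 + 55*s - 11)
T(s) is the step-2 result (common factors already cancelled). Leading coefficient of the denominator: 36. Divide through by 36 for the monic polynomial.

Answer: s^5 - 35*s^4/12 + 49*s^3/12 - 61*s^2/18 + 55*s/36 - 11/36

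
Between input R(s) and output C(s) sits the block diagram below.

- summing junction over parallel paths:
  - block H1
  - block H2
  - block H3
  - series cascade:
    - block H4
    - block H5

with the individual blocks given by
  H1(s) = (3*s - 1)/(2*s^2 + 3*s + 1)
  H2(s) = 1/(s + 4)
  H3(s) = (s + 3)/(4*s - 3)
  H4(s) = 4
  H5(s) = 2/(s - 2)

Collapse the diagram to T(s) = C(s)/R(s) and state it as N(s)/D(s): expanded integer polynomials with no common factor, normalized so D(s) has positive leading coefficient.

Step 1 - reduce the series chain H4, H5 = 8/(s - 2)
Step 2 - combine H1, H2, H3, (H4*H5) in parallel - this is the overall T(s), already in the required normalized form

Hence the answer: (2*s^5 + 97*s^4 + 317*s^3 - 33*s^2 - 141*s - 138)/(8*s^5 + 22*s^4 - 57*s^3 - 61*s^2 + 34*s + 24)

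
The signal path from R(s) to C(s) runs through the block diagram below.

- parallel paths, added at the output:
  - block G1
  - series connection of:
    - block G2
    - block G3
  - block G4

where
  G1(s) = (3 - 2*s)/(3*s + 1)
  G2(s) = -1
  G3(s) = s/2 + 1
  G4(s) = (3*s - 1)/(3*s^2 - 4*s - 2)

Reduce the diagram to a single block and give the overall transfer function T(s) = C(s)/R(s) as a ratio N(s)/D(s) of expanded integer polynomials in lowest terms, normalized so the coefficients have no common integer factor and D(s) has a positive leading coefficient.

Step 1. cascade G2, G3 -> -s/2 - 1
Step 2. combine G1, (G2*G3), G4 in parallel; the result is T(s) itself (integer coefficients, no common factor, positive leading denominator coefficient)

Final answer: (-9*s^4 - 21*s^3 + 80*s^2 + 6*s - 10)/(18*s^3 - 18*s^2 - 20*s - 4)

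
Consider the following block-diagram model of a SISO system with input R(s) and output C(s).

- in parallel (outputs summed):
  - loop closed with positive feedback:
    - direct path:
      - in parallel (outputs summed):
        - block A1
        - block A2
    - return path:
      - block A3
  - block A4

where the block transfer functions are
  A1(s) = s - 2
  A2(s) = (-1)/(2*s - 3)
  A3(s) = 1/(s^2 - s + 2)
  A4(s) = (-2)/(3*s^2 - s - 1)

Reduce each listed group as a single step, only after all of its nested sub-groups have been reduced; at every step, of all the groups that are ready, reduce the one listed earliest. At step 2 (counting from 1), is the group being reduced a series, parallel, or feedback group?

(1) parallel reduction of A1, A2
(2) feedback reduction of (A1+A2), A3
(3) sum the parallel branches [(A1+A2)/(1-(A1+A2)*A3)], A4
So the answer for step 2 is feedback.

Final answer: feedback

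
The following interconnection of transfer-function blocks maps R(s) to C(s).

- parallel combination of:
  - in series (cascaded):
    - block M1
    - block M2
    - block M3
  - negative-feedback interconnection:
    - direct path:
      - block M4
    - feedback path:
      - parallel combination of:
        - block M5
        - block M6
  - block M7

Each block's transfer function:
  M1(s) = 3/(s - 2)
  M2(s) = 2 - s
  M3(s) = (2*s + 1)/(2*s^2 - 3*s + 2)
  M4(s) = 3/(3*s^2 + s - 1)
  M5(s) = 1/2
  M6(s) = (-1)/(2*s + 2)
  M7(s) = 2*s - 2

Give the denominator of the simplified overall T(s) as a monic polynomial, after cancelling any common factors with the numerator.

Step 1 - combine M1, M2, M3 in series gives (-6*s - 3)/(2*s^2 - 3*s + 2)
Step 2 - combine M5, M6 in parallel gives s/(2*s + 2)
Step 3 - collapse the loop (M4 forward, (M5+M6) return) gives (6*s + 6)/(6*s^3 + 8*s^2 + 3*s - 2)
Step 4 - sum the parallel branches (M1*M2*M3), [M4/(1+M4*(M5+M6))], M7 gives (24*s^6 - 28*s^5 - 44*s^4 - 36*s^3 - 30*s^2 - 35*s + 26)/(12*s^5 - 2*s^4 - 6*s^3 + 3*s^2 + 12*s - 4)
That last expression is T(s), already simplified. Scaling its denominator by 1/12 (the reciprocal of the leading coefficient) yields the monic denominator.

Therefore the answer is s^5 - s^4/6 - s^3/2 + s^2/4 + s - 1/3.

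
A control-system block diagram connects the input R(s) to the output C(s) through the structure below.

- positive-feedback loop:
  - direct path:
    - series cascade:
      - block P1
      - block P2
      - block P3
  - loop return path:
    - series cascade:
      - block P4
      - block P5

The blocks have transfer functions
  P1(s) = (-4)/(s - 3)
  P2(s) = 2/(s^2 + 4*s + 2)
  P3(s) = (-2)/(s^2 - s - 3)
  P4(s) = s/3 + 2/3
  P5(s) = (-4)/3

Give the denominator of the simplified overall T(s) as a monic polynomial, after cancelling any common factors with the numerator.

First reduce the diagram to T(s).

(1) combine P1, P2, P3 in series = 16/(s^5 - 14*s^3 + s^2 + 36*s + 18)
(2) cascade P4, P5 = -4*s/9 - 8/9
(3) collapse the loop ((P1*P2*P3) forward, (P4*P5) return) = 144/(9*s^5 - 126*s^3 + 9*s^2 + 388*s + 290)
Step 3 gives the fully reduced T(s), with no common factor left to cancel. The denominator's leading coefficient is 9, so divide each of its coefficients by 9 to get the monic form.

Answer: s^5 - 14*s^3 + s^2 + 388*s/9 + 290/9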